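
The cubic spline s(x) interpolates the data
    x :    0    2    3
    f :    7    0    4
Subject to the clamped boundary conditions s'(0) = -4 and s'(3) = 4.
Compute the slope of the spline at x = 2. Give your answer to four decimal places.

With σ_i denoting the second derivative at x_i, h_i = 2, 1, and Δ_i = (y_(i+1) − y_i)/h_i = -7/2, 4:
  2·σ_0 + 6·σ_1 + 1·σ_2 = 6(Δ_1 - Δ_0) = 45
Clamped end conditions give two more equations: 2h_0·σ_0 + h_0·σ_1 = 6(Δ_0 - s'(0)) = 3 and h_1·σ_1 + 2h_1·σ_2 = 6(s'(3) - Δ_1) = 0.
Solving: σ_0 = -49/12, σ_1 = 29/3, σ_2 = -29/6.
On [2, 3], s'(x) = b_1 + 2c_1·(x - 2) + 3d_1·(x - 2)² with b_1 = Δ_1 - h_1(2σ_1 + σ_2)/6 = 19/12, c_1 = σ_1/2 = 29/6, d_1 = (σ_2 - σ_1)/(6h_1) = -29/12. So s'(2) = 19/12.

1.5833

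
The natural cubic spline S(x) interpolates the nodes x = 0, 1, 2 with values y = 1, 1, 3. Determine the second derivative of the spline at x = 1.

With m_i denoting the second derivative at x_i, h_i = 1, 1, and Δ_i = (y_(i+1) − y_i)/h_i = 0, 2:
  1·m_0 + 4·m_1 + 1·m_2 = 6(Δ_1 - Δ_0) = 12
Natural end conditions: m_0 = m_2 = 0.
Solving the tridiagonal system: m_0 = 0, m_1 = 3, m_2 = 0.

3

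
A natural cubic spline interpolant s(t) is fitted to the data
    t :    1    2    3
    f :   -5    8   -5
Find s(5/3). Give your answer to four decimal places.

Put M_i = s'' at the i-th knot. Here h = (1, 1) and Δ = (13, -13), so the interior equations h_(i-1)·M_(i-1) + 2(h_(i-1)+h_i)·M_i + h_i·M_(i+1) = 6(Δ_i − Δ_(i-1)) read
  1·M_0 + 4·M_1 + 1·M_2 = 6(Δ_1 - Δ_0) = -156
Natural end conditions: M_0 = M_2 = 0.
Hence M_0 = 0, M_1 = -39, M_2 = 0.
On [1, 2], s(t) = -5 + 39/2·(t - 1) + 0·(t - 1)² - 13/2·(t - 1)³.
With (t - 1) = 2/3: s(5/3) = 164/27.

6.0741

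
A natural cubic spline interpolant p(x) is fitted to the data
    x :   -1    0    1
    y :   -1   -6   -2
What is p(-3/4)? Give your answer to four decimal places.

-2.7773

With M_i denoting the second derivative at x_i, h_i = 1, 1, and Δ_i = (y_(i+1) − y_i)/h_i = -5, 4:
  1·M_0 + 4·M_1 + 1·M_2 = 6(Δ_1 - Δ_0) = 54
Natural end conditions: M_0 = M_2 = 0.
Solving: M_0 = 0, M_1 = 27/2, M_2 = 0.
On [-1, 0], p(x) = -1 - 29/4·(x + 1) + 0·(x + 1)² + 9/4·(x + 1)³.
With (x + 1) = 1/4: p(-3/4) = -711/256.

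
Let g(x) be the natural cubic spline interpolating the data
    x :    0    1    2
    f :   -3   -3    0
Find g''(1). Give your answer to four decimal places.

4.5000

With m_i denoting the second derivative at x_i, h_i = 1, 1, and Δ_i = (y_(i+1) − y_i)/h_i = 0, 3:
  1·m_0 + 4·m_1 + 1·m_2 = 6(Δ_1 - Δ_0) = 18
Natural end conditions: m_0 = m_2 = 0.
Hence m_0 = 0, m_1 = 9/2, m_2 = 0.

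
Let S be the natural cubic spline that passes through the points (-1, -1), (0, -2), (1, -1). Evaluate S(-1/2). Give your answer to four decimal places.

-1.6875

With M_i denoting the second derivative at x_i, h_i = 1, 1, and Δ_i = (y_(i+1) − y_i)/h_i = -1, 1:
  1·M_0 + 4·M_1 + 1·M_2 = 6(Δ_1 - Δ_0) = 12
Natural end conditions: M_0 = M_2 = 0.
Forward elimination and back-substitution give M_0 = 0, M_1 = 3, M_2 = 0.
On [-1, 0], S(t) = -1 - 3/2·(t + 1) + 0·(t + 1)² + 1/2·(t + 1)³.
With (t + 1) = 1/2: S(-1/2) = -27/16.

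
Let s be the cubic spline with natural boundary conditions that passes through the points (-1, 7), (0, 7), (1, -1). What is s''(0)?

-12

With M_i denoting the second derivative at x_i, h_i = 1, 1, and Δ_i = (y_(i+1) − y_i)/h_i = 0, -8:
  1·M_0 + 4·M_1 + 1·M_2 = 6(Δ_1 - Δ_0) = -48
Natural end conditions: M_0 = M_2 = 0.
Solving the tridiagonal system: M_0 = 0, M_1 = -12, M_2 = 0.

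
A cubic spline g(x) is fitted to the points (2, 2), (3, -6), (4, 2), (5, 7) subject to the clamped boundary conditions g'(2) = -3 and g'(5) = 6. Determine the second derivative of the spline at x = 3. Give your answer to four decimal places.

36.4000

Let σ_i = g''(x_i). Step sizes h_i = 1, 1, 1; slopes of the chords Δ_i = (y_(i+1) - y_i)/h_i = -8, 8, 5.
  1·σ_0 + 4·σ_1 + 1·σ_2 = 6(Δ_1 - Δ_0) = 96
  1·σ_1 + 4·σ_2 + 1·σ_3 = 6(Δ_2 - Δ_1) = -18
Clamped end conditions give two more equations: 2h_0·σ_0 + h_0·σ_1 = 6(Δ_0 - g'(2)) = -30 and h_2·σ_2 + 2h_2·σ_3 = 6(g'(5) - Δ_2) = 6.
Forward elimination and back-substitution give σ_0 = -166/5, σ_1 = 182/5, σ_2 = -82/5, σ_3 = 56/5.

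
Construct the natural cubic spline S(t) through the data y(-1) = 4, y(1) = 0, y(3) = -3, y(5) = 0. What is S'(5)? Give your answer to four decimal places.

2.2667

Let M_i = S''(x_i). Step sizes h_i = 2, 2, 2; slopes of the chords Δ_i = (y_(i+1) - y_i)/h_i = -2, -3/2, 3/2.
  2·M_0 + 8·M_1 + 2·M_2 = 6(Δ_1 - Δ_0) = 3
  2·M_1 + 8·M_2 + 2·M_3 = 6(Δ_2 - Δ_1) = 18
Natural end conditions: M_0 = M_3 = 0.
Hence M_0 = 0, M_1 = -1/5, M_2 = 23/10, M_3 = 0.
On [3, 5], S'(t) = b_2 + 2c_2·(t - 3) + 3d_2·(t - 3)² with b_2 = Δ_2 - h_2(2M_2 + M_3)/6 = -1/30, c_2 = M_2/2 = 23/20, d_2 = (M_3 - M_2)/(6h_2) = -23/120. So S'(5) = 34/15.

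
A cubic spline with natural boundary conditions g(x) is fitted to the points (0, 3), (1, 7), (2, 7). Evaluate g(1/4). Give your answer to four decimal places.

With σ_i denoting the second derivative at x_i, h_i = 1, 1, and Δ_i = (y_(i+1) − y_i)/h_i = 4, 0:
  1·σ_0 + 4·σ_1 + 1·σ_2 = 6(Δ_1 - Δ_0) = -24
Natural end conditions: σ_0 = σ_2 = 0.
Forward elimination and back-substitution give σ_0 = 0, σ_1 = -6, σ_2 = 0.
On [0, 1], g(x) = 3 + 5·x + 0·x² - 1·x³.
With x = 1/4: g(1/4) = 271/64.

4.2344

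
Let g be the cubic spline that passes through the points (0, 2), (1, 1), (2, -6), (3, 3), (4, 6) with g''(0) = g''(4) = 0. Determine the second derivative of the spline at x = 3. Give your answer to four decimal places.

-17.1429

Write m_i for g''(x_i). With h_i = 1, 1, 1, 1 and divided differences Δ_i = -1, -7, 9, 3, the continuity of g' gives the tridiagonal system
  1·m_0 + 4·m_1 + 1·m_2 = 6(Δ_1 - Δ_0) = -36
  1·m_1 + 4·m_2 + 1·m_3 = 6(Δ_2 - Δ_1) = 96
  1·m_2 + 4·m_3 + 1·m_4 = 6(Δ_3 - Δ_2) = -36
Natural end conditions: m_0 = m_4 = 0.
Solving: m_0 = 0, m_1 = -120/7, m_2 = 228/7, m_3 = -120/7, m_4 = 0.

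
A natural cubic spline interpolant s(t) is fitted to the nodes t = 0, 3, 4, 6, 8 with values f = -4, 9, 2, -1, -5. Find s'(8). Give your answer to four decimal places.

-2.7800

With σ_i denoting the second derivative at x_i, h_i = 3, 1, 2, 2, and Δ_i = (y_(i+1) − y_i)/h_i = 13/3, -7, -3/2, -2:
  3·σ_0 + 8·σ_1 + 1·σ_2 = 6(Δ_1 - Δ_0) = -68
  1·σ_1 + 6·σ_2 + 2·σ_3 = 6(Δ_2 - Δ_1) = 33
  2·σ_2 + 8·σ_3 + 2·σ_4 = 6(Δ_3 - Δ_2) = -3
Natural end conditions: σ_0 = σ_4 = 0.
Solving the tridiagonal system: σ_0 = 0, σ_1 = -1631/172, σ_2 = 338/43, σ_3 = -805/344, σ_4 = 0.
On [6, 8], s'(t) = b_3 + 2c_3·(t - 6) + 3d_3·(t - 6)² with b_3 = Δ_3 - h_3(2σ_3 + σ_4)/6 = -227/516, c_3 = σ_3/2 = -805/688, d_3 = (σ_4 - σ_3)/(6h_3) = 805/4128. So s'(8) = -2869/1032.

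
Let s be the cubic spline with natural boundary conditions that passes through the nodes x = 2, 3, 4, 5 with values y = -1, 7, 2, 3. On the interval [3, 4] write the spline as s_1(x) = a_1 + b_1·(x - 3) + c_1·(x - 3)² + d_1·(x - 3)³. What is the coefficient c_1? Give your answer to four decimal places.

-11.6000

Put M_i = s'' at the i-th knot. Here h = (1, 1, 1) and Δ = (8, -5, 1), so the interior equations h_(i-1)·M_(i-1) + 2(h_(i-1)+h_i)·M_i + h_i·M_(i+1) = 6(Δ_i − Δ_(i-1)) read
  1·M_0 + 4·M_1 + 1·M_2 = 6(Δ_1 - Δ_0) = -78
  1·M_1 + 4·M_2 + 1·M_3 = 6(Δ_2 - Δ_1) = 36
Natural end conditions: M_0 = M_3 = 0.
Solving the tridiagonal system: M_0 = 0, M_1 = -116/5, M_2 = 74/5, M_3 = 0.
On [3, 4], with s_1(x) = a_1 + b_1·(x - 3) + c_1·(x - 3)² + d_1·(x - 3)³: c_1 = M_1/2 = -58/5, d_1 = (M_2 - M_1)/(6h_1) = 19/3, b_1 = Δ_1 - h_1(2M_1 + M_2)/6 = 4/15.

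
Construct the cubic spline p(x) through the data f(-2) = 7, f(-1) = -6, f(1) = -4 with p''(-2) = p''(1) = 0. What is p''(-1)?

14

Let σ_i = p''(x_i). Step sizes h_i = 1, 2; slopes of the chords Δ_i = (y_(i+1) - y_i)/h_i = -13, 1.
  1·σ_0 + 6·σ_1 + 2·σ_2 = 6(Δ_1 - Δ_0) = 84
Natural end conditions: σ_0 = σ_2 = 0.
Solving: σ_0 = 0, σ_1 = 14, σ_2 = 0.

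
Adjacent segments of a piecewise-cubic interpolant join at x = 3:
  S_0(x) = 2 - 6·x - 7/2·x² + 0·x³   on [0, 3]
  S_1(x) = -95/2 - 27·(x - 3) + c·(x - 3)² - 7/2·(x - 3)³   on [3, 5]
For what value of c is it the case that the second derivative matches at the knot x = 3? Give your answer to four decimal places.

S_0''(x) = -7 + 0·x, so S_0''(3) = -7. On the right, S_1''(3) = 2c, so c = -7/2.

-3.5000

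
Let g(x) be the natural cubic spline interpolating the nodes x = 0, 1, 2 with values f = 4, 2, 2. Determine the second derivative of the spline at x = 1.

Let M_i = g''(x_i). Step sizes h_i = 1, 1; slopes of the chords Δ_i = (y_(i+1) - y_i)/h_i = -2, 0.
  1·M_0 + 4·M_1 + 1·M_2 = 6(Δ_1 - Δ_0) = 12
Natural end conditions: M_0 = M_2 = 0.
Forward elimination and back-substitution give M_0 = 0, M_1 = 3, M_2 = 0.

3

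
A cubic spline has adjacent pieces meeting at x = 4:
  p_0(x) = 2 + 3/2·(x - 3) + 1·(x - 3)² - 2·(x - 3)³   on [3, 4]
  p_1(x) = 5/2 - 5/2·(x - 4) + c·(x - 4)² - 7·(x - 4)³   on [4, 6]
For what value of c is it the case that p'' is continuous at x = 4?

p_0''(x) = 2 - 12·(x - 3), so p_0''(4) = -10. On the right, p_1''(4) = 2c, so c = -5.

-5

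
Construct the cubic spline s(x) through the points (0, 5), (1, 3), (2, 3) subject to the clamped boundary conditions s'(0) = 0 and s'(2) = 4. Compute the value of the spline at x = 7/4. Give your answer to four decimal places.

2.3203

Put M_i = s'' at the i-th knot. Here h = (1, 1) and Δ = (-2, 0), so the interior equations h_(i-1)·M_(i-1) + 2(h_(i-1)+h_i)·M_i + h_i·M_(i+1) = 6(Δ_i − Δ_(i-1)) read
  1·M_0 + 4·M_1 + 1·M_2 = 6(Δ_1 - Δ_0) = 12
Clamped end conditions give two more equations: 2h_0·M_0 + h_0·M_1 = 6(Δ_0 - s'(0)) = -12 and h_1·M_1 + 2h_1·M_2 = 6(s'(2) - Δ_1) = 24.
Solving: M_0 = -7, M_1 = 2, M_2 = 11.
On [1, 2], s(x) = 3 - 5/2·(x - 1) + 1·(x - 1)² + 3/2·(x - 1)³.
With (x - 1) = 3/4: s(7/4) = 297/128.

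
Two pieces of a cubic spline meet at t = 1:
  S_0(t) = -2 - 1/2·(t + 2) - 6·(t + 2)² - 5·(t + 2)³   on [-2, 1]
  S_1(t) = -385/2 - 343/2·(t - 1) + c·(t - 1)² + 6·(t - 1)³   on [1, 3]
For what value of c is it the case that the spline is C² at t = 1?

-51

S_0''(t) = -12 - 30·(t + 2), so S_0''(1) = -102. On the right, S_1''(1) = 2c, so c = -51.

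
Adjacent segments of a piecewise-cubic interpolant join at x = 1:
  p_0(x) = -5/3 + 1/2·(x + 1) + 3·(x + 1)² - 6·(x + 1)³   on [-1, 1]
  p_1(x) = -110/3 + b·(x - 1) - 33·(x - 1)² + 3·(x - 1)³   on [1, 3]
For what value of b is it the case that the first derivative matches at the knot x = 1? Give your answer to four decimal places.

p_0'(x) = 1/2 + 6·(x + 1) - 18·(x + 1)², so p_0'(1) = -119/2. On the right, p_1'(1) = b, so b = -119/2.

-59.5000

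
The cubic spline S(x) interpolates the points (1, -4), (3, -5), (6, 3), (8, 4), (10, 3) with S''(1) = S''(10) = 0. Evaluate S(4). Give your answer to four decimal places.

Put M_i = S'' at the i-th knot. Here h = (2, 3, 2, 2) and Δ = (-1/2, 8/3, 1/2, -1/2), so the interior equations h_(i-1)·M_(i-1) + 2(h_(i-1)+h_i)·M_i + h_i·M_(i+1) = 6(Δ_i − Δ_(i-1)) read
  2·M_0 + 10·M_1 + 3·M_2 = 6(Δ_1 - Δ_0) = 19
  3·M_1 + 10·M_2 + 2·M_3 = 6(Δ_2 - Δ_1) = -13
  2·M_2 + 8·M_3 + 2·M_4 = 6(Δ_3 - Δ_2) = -6
Natural end conditions: M_0 = M_4 = 0.
Solving the tridiagonal system: M_0 = 0, M_1 = 5/2, M_2 = -2, M_3 = -1/4, M_4 = 0.
On [3, 6], S(x) = -5 + 7/6·(x - 3) + 5/4·(x - 3)² - 1/4·(x - 3)³.
With (x - 3) = 1: S(4) = -17/6.

-2.8333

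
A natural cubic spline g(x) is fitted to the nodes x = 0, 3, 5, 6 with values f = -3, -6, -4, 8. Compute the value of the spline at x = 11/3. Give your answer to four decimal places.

-7.3122

Put σ_i = g'' at the i-th knot. Here h = (3, 2, 1) and Δ = (-1, 1, 12), so the interior equations h_(i-1)·σ_(i-1) + 2(h_(i-1)+h_i)·σ_i + h_i·σ_(i+1) = 6(Δ_i − Δ_(i-1)) read
  3·σ_0 + 10·σ_1 + 2·σ_2 = 6(Δ_1 - Δ_0) = 12
  2·σ_1 + 6·σ_2 + 1·σ_3 = 6(Δ_2 - Δ_1) = 66
Natural end conditions: σ_0 = σ_3 = 0.
Solving the tridiagonal system: σ_0 = 0, σ_1 = -15/14, σ_2 = 159/14, σ_3 = 0.
On [3, 5], g(x) = -6 - 29/14·(x - 3) - 15/28·(x - 3)² + 29/28·(x - 3)³.
With (x - 3) = 2/3: g(11/3) = -1382/189.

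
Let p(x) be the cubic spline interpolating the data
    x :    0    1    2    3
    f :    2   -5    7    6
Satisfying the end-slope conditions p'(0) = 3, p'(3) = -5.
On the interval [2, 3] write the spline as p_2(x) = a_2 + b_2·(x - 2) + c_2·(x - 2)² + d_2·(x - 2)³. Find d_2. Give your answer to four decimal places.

6.3333

Put M_i = p'' at the i-th knot. Here h = (1, 1, 1) and Δ = (-7, 12, -1), so the interior equations h_(i-1)·M_(i-1) + 2(h_(i-1)+h_i)·M_i + h_i·M_(i+1) = 6(Δ_i − Δ_(i-1)) read
  1·M_0 + 4·M_1 + 1·M_2 = 6(Δ_1 - Δ_0) = 114
  1·M_1 + 4·M_2 + 1·M_3 = 6(Δ_2 - Δ_1) = -78
Clamped end conditions give two more equations: 2h_0·M_0 + h_0·M_1 = 6(Δ_0 - p'(0)) = -60 and h_2·M_2 + 2h_2·M_3 = 6(p'(3) - Δ_2) = -24.
Solving: M_0 = -166/3, M_1 = 152/3, M_2 = -100/3, M_3 = 14/3.
On [2, 3], with p_2(x) = a_2 + b_2·(x - 2) + c_2·(x - 2)² + d_2·(x - 2)³: c_2 = M_2/2 = -50/3, d_2 = (M_3 - M_2)/(6h_2) = 19/3, b_2 = Δ_2 - h_2(2M_2 + M_3)/6 = 28/3.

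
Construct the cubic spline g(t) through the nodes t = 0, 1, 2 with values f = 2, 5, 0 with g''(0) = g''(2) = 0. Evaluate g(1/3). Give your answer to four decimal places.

3.5926

Write m_i for g''(x_i). With h_i = 1, 1 and divided differences Δ_i = 3, -5, the continuity of g' gives the tridiagonal system
  1·m_0 + 4·m_1 + 1·m_2 = 6(Δ_1 - Δ_0) = -48
Natural end conditions: m_0 = m_2 = 0.
Solving the tridiagonal system: m_0 = 0, m_1 = -12, m_2 = 0.
On [0, 1], g(t) = 2 + 5·t + 0·t² - 2·t³.
With t = 1/3: g(1/3) = 97/27.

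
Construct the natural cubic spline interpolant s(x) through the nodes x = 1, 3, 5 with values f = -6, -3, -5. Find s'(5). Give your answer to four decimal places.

-1.6250

Put M_i = s'' at the i-th knot. Here h = (2, 2) and Δ = (3/2, -1), so the interior equations h_(i-1)·M_(i-1) + 2(h_(i-1)+h_i)·M_i + h_i·M_(i+1) = 6(Δ_i − Δ_(i-1)) read
  2·M_0 + 8·M_1 + 2·M_2 = 6(Δ_1 - Δ_0) = -15
Natural end conditions: M_0 = M_2 = 0.
Solving: M_0 = 0, M_1 = -15/8, M_2 = 0.
On [3, 5], s'(x) = b_1 + 2c_1·(x - 3) + 3d_1·(x - 3)² with b_1 = Δ_1 - h_1(2M_1 + M_2)/6 = 1/4, c_1 = M_1/2 = -15/16, d_1 = (M_2 - M_1)/(6h_1) = 5/32. So s'(5) = -13/8.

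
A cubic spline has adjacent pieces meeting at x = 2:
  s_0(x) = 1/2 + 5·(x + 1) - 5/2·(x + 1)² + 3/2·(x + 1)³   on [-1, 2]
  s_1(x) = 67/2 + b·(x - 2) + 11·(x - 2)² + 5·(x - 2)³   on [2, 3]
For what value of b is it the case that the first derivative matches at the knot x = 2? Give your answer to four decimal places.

s_0'(x) = 5 - 5·(x + 1) + 9/2·(x + 1)², so s_0'(2) = 61/2. On the right, s_1'(2) = b, so b = 61/2.

30.5000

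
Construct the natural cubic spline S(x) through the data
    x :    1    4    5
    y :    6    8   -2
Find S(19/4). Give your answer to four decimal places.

0.8125

Let M_i = S''(x_i). Step sizes h_i = 3, 1; slopes of the chords Δ_i = (y_(i+1) - y_i)/h_i = 2/3, -10.
  3·M_0 + 8·M_1 + 1·M_2 = 6(Δ_1 - Δ_0) = -64
Natural end conditions: M_0 = M_2 = 0.
Forward elimination and back-substitution give M_0 = 0, M_1 = -8, M_2 = 0.
On [4, 5], S(x) = 8 - 22/3·(x - 4) - 4·(x - 4)² + 4/3·(x - 4)³.
With (x - 4) = 3/4: S(19/4) = 13/16.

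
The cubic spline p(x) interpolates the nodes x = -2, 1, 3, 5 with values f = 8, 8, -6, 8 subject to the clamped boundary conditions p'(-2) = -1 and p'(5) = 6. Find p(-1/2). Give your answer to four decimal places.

9.9155

Put M_i = p'' at the i-th knot. Here h = (3, 2, 2) and Δ = (0, -7, 7), so the interior equations h_(i-1)·M_(i-1) + 2(h_(i-1)+h_i)·M_i + h_i·M_(i+1) = 6(Δ_i − Δ_(i-1)) read
  3·M_0 + 10·M_1 + 2·M_2 = 6(Δ_1 - Δ_0) = -42
  2·M_1 + 8·M_2 + 2·M_3 = 6(Δ_2 - Δ_1) = 84
Clamped end conditions give two more equations: 2h_0·M_0 + h_0·M_1 = 6(Δ_0 - p'(-2)) = 6 and h_2·M_2 + 2h_2·M_3 = 6(p'(5) - Δ_2) = -6.
Hence M_0 = 200/37, M_1 = -326/37, M_2 = 553/37, M_3 = -332/37.
On [-2, 1], p(x) = 8 - 1·(x + 2) + 100/37·(x + 2)² - 263/333·(x + 2)³.
With (x + 2) = 3/2: p(-1/2) = 2935/296.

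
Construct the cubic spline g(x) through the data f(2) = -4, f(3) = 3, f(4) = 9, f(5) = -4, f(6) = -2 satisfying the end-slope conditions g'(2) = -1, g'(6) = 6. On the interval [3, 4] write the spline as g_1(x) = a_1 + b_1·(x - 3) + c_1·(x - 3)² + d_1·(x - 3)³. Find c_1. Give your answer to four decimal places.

Put M_i = g'' at the i-th knot. Here h = (1, 1, 1, 1) and Δ = (7, 6, -13, 2), so the interior equations h_(i-1)·M_(i-1) + 2(h_(i-1)+h_i)·M_i + h_i·M_(i+1) = 6(Δ_i − Δ_(i-1)) read
  1·M_0 + 4·M_1 + 1·M_2 = 6(Δ_1 - Δ_0) = -6
  1·M_1 + 4·M_2 + 1·M_3 = 6(Δ_2 - Δ_1) = -114
  1·M_2 + 4·M_3 + 1·M_4 = 6(Δ_3 - Δ_2) = 90
Clamped end conditions give two more equations: 2h_0·M_0 + h_0·M_1 = 6(Δ_0 - g'(2)) = 48 and h_3·M_3 + 2h_3·M_4 = 6(g'(6) - Δ_3) = 24.
Forward elimination and back-substitution give M_0 = 643/28, M_1 = 29/14, M_2 = -149/4, M_3 = 461/14, M_4 = -125/28.
On [3, 4], with g_1(x) = a_1 + b_1·(x - 3) + c_1·(x - 3)² + d_1·(x - 3)³: c_1 = M_1/2 = 29/28, d_1 = (M_2 - M_1)/(6h_1) = -367/56, b_1 = Δ_1 - h_1(2M_1 + M_2)/6 = 645/56.

1.0357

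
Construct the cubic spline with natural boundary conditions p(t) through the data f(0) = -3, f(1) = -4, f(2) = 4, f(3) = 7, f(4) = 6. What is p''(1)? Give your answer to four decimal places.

16.1786

Put M_i = p'' at the i-th knot. Here h = (1, 1, 1, 1) and Δ = (-1, 8, 3, -1), so the interior equations h_(i-1)·M_(i-1) + 2(h_(i-1)+h_i)·M_i + h_i·M_(i+1) = 6(Δ_i − Δ_(i-1)) read
  1·M_0 + 4·M_1 + 1·M_2 = 6(Δ_1 - Δ_0) = 54
  1·M_1 + 4·M_2 + 1·M_3 = 6(Δ_2 - Δ_1) = -30
  1·M_2 + 4·M_3 + 1·M_4 = 6(Δ_3 - Δ_2) = -24
Natural end conditions: M_0 = M_4 = 0.
Solving: M_0 = 0, M_1 = 453/28, M_2 = -75/7, M_3 = -93/28, M_4 = 0.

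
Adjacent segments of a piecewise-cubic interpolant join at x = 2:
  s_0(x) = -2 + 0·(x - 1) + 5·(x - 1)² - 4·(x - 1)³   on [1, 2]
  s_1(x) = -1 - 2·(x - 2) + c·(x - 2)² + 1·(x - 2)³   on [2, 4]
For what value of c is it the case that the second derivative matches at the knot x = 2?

-7

s_0''(x) = 10 - 24·(x - 1), so s_0''(2) = -14. On the right, s_1''(2) = 2c, so c = -7.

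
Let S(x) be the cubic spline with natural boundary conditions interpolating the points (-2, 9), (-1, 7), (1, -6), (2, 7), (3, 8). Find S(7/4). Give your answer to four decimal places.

4.0151

Put σ_i = S'' at the i-th knot. Here h = (1, 2, 1, 1) and Δ = (-2, -13/2, 13, 1), so the interior equations h_(i-1)·σ_(i-1) + 2(h_(i-1)+h_i)·σ_i + h_i·σ_(i+1) = 6(Δ_i − Δ_(i-1)) read
  1·σ_0 + 6·σ_1 + 2·σ_2 = 6(Δ_1 - Δ_0) = -27
  2·σ_1 + 6·σ_2 + 1·σ_3 = 6(Δ_2 - Δ_1) = 117
  1·σ_2 + 4·σ_3 + 1·σ_4 = 6(Δ_3 - Δ_2) = -72
Natural end conditions: σ_0 = σ_4 = 0.
Hence σ_0 = 0, σ_1 = -1701/122, σ_2 = 1728/61, σ_3 = -1530/61, σ_4 = 0.
On [1, 2], S(x) = -6 + 472/61·(x - 1) + 864/61·(x - 1)² - 543/61·(x - 1)³.
With (x - 1) = 3/4: S(7/4) = 15675/3904.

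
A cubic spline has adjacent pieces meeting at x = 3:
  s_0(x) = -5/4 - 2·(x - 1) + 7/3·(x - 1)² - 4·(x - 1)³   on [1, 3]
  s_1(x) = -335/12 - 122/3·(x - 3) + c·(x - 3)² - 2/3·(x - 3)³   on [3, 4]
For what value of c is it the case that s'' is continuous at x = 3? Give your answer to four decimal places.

-21.6667

s_0''(x) = 14/3 - 24·(x - 1), so s_0''(3) = -130/3. On the right, s_1''(3) = 2c, so c = -65/3.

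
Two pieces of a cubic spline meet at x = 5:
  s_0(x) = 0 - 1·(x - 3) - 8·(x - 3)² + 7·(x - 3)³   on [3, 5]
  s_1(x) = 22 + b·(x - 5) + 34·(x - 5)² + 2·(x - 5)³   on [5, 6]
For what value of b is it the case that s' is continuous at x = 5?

s_0'(x) = -1 - 16·(x - 3) + 21·(x - 3)², so s_0'(5) = 51. On the right, s_1'(5) = b, so b = 51.

51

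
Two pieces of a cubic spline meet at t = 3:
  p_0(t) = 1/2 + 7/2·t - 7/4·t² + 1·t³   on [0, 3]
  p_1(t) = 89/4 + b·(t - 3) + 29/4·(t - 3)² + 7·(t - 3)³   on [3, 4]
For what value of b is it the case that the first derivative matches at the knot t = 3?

p_0'(t) = 7/2 - 7/2·t + 3·t², so p_0'(3) = 20. On the right, p_1'(3) = b, so b = 20.

20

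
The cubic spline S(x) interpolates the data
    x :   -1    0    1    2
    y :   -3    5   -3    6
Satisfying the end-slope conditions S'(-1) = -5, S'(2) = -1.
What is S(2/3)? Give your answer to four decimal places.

Let M_i = S''(x_i). Step sizes h_i = 1, 1, 1; slopes of the chords Δ_i = (y_(i+1) - y_i)/h_i = 8, -8, 9.
  1·M_0 + 4·M_1 + 1·M_2 = 6(Δ_1 - Δ_0) = -96
  1·M_1 + 4·M_2 + 1·M_3 = 6(Δ_2 - Δ_1) = 102
Clamped end conditions give two more equations: 2h_0·M_0 + h_0·M_1 = 6(Δ_0 - S'(-1)) = 78 and h_2·M_2 + 2h_2·M_3 = 6(S'(2) - Δ_2) = -60.
Forward elimination and back-substitution give M_0 = 988/15, M_1 = -806/15, M_2 = 796/15, M_3 = -848/15.
On [0, 1], S(x) = 5 + 16/15·x - 403/15·x² + 89/5·x³.
With x = 2/3: S(2/3) = -43/45.

-0.9556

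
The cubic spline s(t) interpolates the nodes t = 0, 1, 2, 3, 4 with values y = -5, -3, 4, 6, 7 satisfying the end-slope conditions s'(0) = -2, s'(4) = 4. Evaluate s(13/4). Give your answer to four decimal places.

With m_i denoting the second derivative at x_i, h_i = 1, 1, 1, 1, and Δ_i = (y_(i+1) − y_i)/h_i = 2, 7, 2, 1:
  1·m_0 + 4·m_1 + 1·m_2 = 6(Δ_1 - Δ_0) = 30
  1·m_1 + 4·m_2 + 1·m_3 = 6(Δ_2 - Δ_1) = -30
  1·m_2 + 4·m_3 + 1·m_4 = 6(Δ_3 - Δ_2) = -6
Clamped end conditions give two more equations: 2h_0·m_0 + h_0·m_1 = 6(Δ_0 - s'(0)) = 24 and h_3·m_3 + 2h_3·m_4 = 6(s'(4) - Δ_3) = 18.
Hence m_0 = 57/7, m_1 = 54/7, m_2 = -9, m_3 = -12/7, m_4 = 69/7.
On [3, 4], s(t) = 6 - 1/14·(t - 3) - 6/7·(t - 3)² + 27/14·(t - 3)³.
With (t - 3) = 1/4: s(13/4) = 5339/896.

5.9587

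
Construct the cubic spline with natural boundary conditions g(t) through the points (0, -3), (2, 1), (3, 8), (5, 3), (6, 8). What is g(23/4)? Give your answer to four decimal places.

6.2630

Put σ_i = g'' at the i-th knot. Here h = (2, 1, 2, 1) and Δ = (2, 7, -5/2, 5), so the interior equations h_(i-1)·σ_(i-1) + 2(h_(i-1)+h_i)·σ_i + h_i·σ_(i+1) = 6(Δ_i − Δ_(i-1)) read
  2·σ_0 + 6·σ_1 + 1·σ_2 = 6(Δ_1 - Δ_0) = 30
  1·σ_1 + 6·σ_2 + 2·σ_3 = 6(Δ_2 - Δ_1) = -57
  2·σ_2 + 6·σ_3 + 1·σ_4 = 6(Δ_3 - Δ_2) = 45
Natural end conditions: σ_0 = σ_4 = 0.
Forward elimination and back-substitution give σ_0 = 0, σ_1 = 232/31, σ_2 = -462/31, σ_3 = 773/62, σ_4 = 0.
On [5, 6], g(t) = 3 + 157/186·(t - 5) + 773/124·(t - 5)² - 773/372·(t - 5)³.
With (t - 5) = 3/4: g(23/4) = 49703/7936.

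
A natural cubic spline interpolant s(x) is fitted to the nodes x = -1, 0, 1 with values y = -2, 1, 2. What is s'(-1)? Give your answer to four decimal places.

Write m_i for s''(x_i). With h_i = 1, 1 and divided differences Δ_i = 3, 1, the continuity of s' gives the tridiagonal system
  1·m_0 + 4·m_1 + 1·m_2 = 6(Δ_1 - Δ_0) = -12
Natural end conditions: m_0 = m_2 = 0.
Solving: m_0 = 0, m_1 = -3, m_2 = 0.
On [-1, 0], s'(x) = b_0 + 2c_0·(x + 1) + 3d_0·(x + 1)² with b_0 = Δ_0 - h_0(2m_0 + m_1)/6 = 7/2, c_0 = m_0/2 = 0, d_0 = (m_1 - m_0)/(6h_0) = -1/2. So s'(-1) = 7/2.

3.5000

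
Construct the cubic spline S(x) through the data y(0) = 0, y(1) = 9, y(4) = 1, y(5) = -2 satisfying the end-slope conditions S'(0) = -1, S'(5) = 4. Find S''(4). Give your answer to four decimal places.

Put m_i = S'' at the i-th knot. Here h = (1, 3, 1) and Δ = (9, -8/3, -3), so the interior equations h_(i-1)·m_(i-1) + 2(h_(i-1)+h_i)·m_i + h_i·m_(i+1) = 6(Δ_i − Δ_(i-1)) read
  1·m_0 + 8·m_1 + 3·m_2 = 6(Δ_1 - Δ_0) = -70
  3·m_1 + 8·m_2 + 1·m_3 = 6(Δ_2 - Δ_1) = -2
Clamped end conditions give two more equations: 2h_0·m_0 + h_0·m_1 = 6(Δ_0 - S'(0)) = 60 and h_2·m_2 + 2h_2·m_3 = 6(S'(5) - Δ_2) = 42.
Forward elimination and back-substitution give m_0 = 2344/63, m_1 = -908/63, m_2 = 170/63, m_3 = 1238/63.

2.6984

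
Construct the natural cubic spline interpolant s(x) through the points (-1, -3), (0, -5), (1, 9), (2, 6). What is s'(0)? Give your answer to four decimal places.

8.8000

Put σ_i = s'' at the i-th knot. Here h = (1, 1, 1) and Δ = (-2, 14, -3), so the interior equations h_(i-1)·σ_(i-1) + 2(h_(i-1)+h_i)·σ_i + h_i·σ_(i+1) = 6(Δ_i − Δ_(i-1)) read
  1·σ_0 + 4·σ_1 + 1·σ_2 = 6(Δ_1 - Δ_0) = 96
  1·σ_1 + 4·σ_2 + 1·σ_3 = 6(Δ_2 - Δ_1) = -102
Natural end conditions: σ_0 = σ_3 = 0.
Forward elimination and back-substitution give σ_0 = 0, σ_1 = 162/5, σ_2 = -168/5, σ_3 = 0.
On [0, 1], s'(x) = b_1 + 2c_1·x + 3d_1·x² with b_1 = Δ_1 - h_1(2σ_1 + σ_2)/6 = 44/5, c_1 = σ_1/2 = 81/5, d_1 = (σ_2 - σ_1)/(6h_1) = -11. So s'(0) = 44/5.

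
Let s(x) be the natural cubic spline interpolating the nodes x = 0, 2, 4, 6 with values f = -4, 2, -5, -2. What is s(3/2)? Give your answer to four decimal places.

Put σ_i = s'' at the i-th knot. Here h = (2, 2, 2) and Δ = (3, -7/2, 3/2), so the interior equations h_(i-1)·σ_(i-1) + 2(h_(i-1)+h_i)·σ_i + h_i·σ_(i+1) = 6(Δ_i − Δ_(i-1)) read
  2·σ_0 + 8·σ_1 + 2·σ_2 = 6(Δ_1 - Δ_0) = -39
  2·σ_1 + 8·σ_2 + 2·σ_3 = 6(Δ_2 - Δ_1) = 30
Natural end conditions: σ_0 = σ_3 = 0.
Hence σ_0 = 0, σ_1 = -31/5, σ_2 = 53/10, σ_3 = 0.
On [0, 2], s(x) = -4 + 76/15·x + 0·x² - 31/60·x³.
With x = 3/2: s(3/2) = 297/160.

1.8563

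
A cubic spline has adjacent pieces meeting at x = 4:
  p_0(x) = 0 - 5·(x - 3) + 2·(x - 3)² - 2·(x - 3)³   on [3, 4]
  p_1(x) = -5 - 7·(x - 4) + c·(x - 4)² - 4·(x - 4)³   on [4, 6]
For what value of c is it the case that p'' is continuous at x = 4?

-4

p_0''(x) = 4 - 12·(x - 3), so p_0''(4) = -8. On the right, p_1''(4) = 2c, so c = -4.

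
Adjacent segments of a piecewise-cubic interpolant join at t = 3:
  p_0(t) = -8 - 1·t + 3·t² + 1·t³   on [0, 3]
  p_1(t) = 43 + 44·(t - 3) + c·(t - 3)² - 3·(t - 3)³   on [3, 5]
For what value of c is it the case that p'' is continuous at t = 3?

12

p_0''(t) = 6 + 6·t, so p_0''(3) = 24. On the right, p_1''(3) = 2c, so c = 12.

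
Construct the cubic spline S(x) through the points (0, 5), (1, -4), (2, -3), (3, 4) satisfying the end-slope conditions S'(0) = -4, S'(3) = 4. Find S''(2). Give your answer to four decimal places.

With M_i denoting the second derivative at x_i, h_i = 1, 1, 1, and Δ_i = (y_(i+1) − y_i)/h_i = -9, 1, 7:
  1·M_0 + 4·M_1 + 1·M_2 = 6(Δ_1 - Δ_0) = 60
  1·M_1 + 4·M_2 + 1·M_3 = 6(Δ_2 - Δ_1) = 36
Clamped end conditions give two more equations: 2h_0·M_0 + h_0·M_1 = 6(Δ_0 - S'(0)) = -30 and h_2·M_2 + 2h_2·M_3 = 6(S'(3) - Δ_2) = -18.
Solving: M_0 = -74/3, M_1 = 58/3, M_2 = 22/3, M_3 = -38/3.

7.3333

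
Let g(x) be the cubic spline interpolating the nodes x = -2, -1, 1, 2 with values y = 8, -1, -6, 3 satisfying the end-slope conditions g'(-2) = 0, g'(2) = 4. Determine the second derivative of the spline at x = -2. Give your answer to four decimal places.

With m_i denoting the second derivative at x_i, h_i = 1, 2, 1, and Δ_i = (y_(i+1) − y_i)/h_i = -9, -5/2, 9:
  1·m_0 + 6·m_1 + 2·m_2 = 6(Δ_1 - Δ_0) = 39
  2·m_1 + 6·m_2 + 1·m_3 = 6(Δ_2 - Δ_1) = 69
Clamped end conditions give two more equations: 2h_0·m_0 + h_0·m_1 = 6(Δ_0 - g'(-2)) = -54 and h_2·m_2 + 2h_2·m_3 = 6(g'(2) - Δ_2) = -30.
Solving the tridiagonal system: m_0 = -215/7, m_1 = 52/7, m_2 = 88/7, m_3 = -149/7.

-30.7143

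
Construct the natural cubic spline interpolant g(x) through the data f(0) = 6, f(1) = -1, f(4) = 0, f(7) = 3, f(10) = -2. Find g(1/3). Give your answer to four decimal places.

Put M_i = g'' at the i-th knot. Here h = (1, 3, 3, 3) and Δ = (-7, 1/3, 1, -5/3), so the interior equations h_(i-1)·M_(i-1) + 2(h_(i-1)+h_i)·M_i + h_i·M_(i+1) = 6(Δ_i − Δ_(i-1)) read
  1·M_0 + 8·M_1 + 3·M_2 = 6(Δ_1 - Δ_0) = 44
  3·M_1 + 12·M_2 + 3·M_3 = 6(Δ_2 - Δ_1) = 4
  3·M_2 + 12·M_3 + 3·M_4 = 6(Δ_3 - Δ_2) = -16
Natural end conditions: M_0 = M_4 = 0.
Forward elimination and back-substitution give M_0 = 0, M_1 = 157/27, M_2 = -68/81, M_3 = -91/81, M_4 = 0.
On [0, 1], g(x) = 6 - 1291/162·x + 0·x² + 157/162·x³.
With x = 1/3: g(1/3) = 7391/2187.

3.3795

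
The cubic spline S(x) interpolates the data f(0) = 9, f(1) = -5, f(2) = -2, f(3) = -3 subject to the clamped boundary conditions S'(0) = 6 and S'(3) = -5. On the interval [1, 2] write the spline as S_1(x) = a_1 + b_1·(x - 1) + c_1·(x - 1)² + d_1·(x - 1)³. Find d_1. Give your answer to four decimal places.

-11.6000

Put M_i = S'' at the i-th knot. Here h = (1, 1, 1) and Δ = (-14, 3, -1), so the interior equations h_(i-1)·M_(i-1) + 2(h_(i-1)+h_i)·M_i + h_i·M_(i+1) = 6(Δ_i − Δ_(i-1)) read
  1·M_0 + 4·M_1 + 1·M_2 = 6(Δ_1 - Δ_0) = 102
  1·M_1 + 4·M_2 + 1·M_3 = 6(Δ_2 - Δ_1) = -24
Clamped end conditions give two more equations: 2h_0·M_0 + h_0·M_1 = 6(Δ_0 - S'(0)) = -120 and h_2·M_2 + 2h_2·M_3 = 6(S'(3) - Δ_2) = -24.
Forward elimination and back-substitution give M_0 = -1286/15, M_1 = 772/15, M_2 = -272/15, M_3 = -44/15.
On [1, 2], with S_1(x) = a_1 + b_1·(x - 1) + c_1·(x - 1)² + d_1·(x - 1)³: c_1 = M_1/2 = 386/15, d_1 = (M_2 - M_1)/(6h_1) = -58/5, b_1 = Δ_1 - h_1(2M_1 + M_2)/6 = -167/15.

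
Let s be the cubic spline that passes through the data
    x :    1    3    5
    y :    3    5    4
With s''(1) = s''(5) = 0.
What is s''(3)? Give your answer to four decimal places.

-1.1250

Let m_i = s''(x_i). Step sizes h_i = 2, 2; slopes of the chords Δ_i = (y_(i+1) - y_i)/h_i = 1, -1/2.
  2·m_0 + 8·m_1 + 2·m_2 = 6(Δ_1 - Δ_0) = -9
Natural end conditions: m_0 = m_2 = 0.
Solving: m_0 = 0, m_1 = -9/8, m_2 = 0.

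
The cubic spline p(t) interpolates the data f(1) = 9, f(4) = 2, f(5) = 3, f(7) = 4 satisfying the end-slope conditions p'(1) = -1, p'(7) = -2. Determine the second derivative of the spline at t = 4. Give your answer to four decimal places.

With M_i denoting the second derivative at x_i, h_i = 3, 1, 2, and Δ_i = (y_(i+1) − y_i)/h_i = -7/3, 1, 1/2:
  3·M_0 + 8·M_1 + 1·M_2 = 6(Δ_1 - Δ_0) = 20
  1·M_1 + 6·M_2 + 2·M_3 = 6(Δ_2 - Δ_1) = -3
Clamped end conditions give two more equations: 2h_0·M_0 + h_0·M_1 = 6(Δ_0 - p'(1)) = -8 and h_2·M_2 + 2h_2·M_3 = 6(p'(7) - Δ_2) = -15.
Hence M_0 = -19/6, M_1 = 11/3, M_2 = 1/6, M_3 = -23/6.

3.6667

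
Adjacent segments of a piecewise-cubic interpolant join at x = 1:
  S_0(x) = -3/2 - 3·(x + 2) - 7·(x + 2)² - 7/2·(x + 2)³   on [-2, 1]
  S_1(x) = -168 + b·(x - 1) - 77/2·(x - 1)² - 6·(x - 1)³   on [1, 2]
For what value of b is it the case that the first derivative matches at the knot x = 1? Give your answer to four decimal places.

-139.5000

S_0'(x) = -3 - 14·(x + 2) - 21/2·(x + 2)², so S_0'(1) = -279/2. On the right, S_1'(1) = b, so b = -279/2.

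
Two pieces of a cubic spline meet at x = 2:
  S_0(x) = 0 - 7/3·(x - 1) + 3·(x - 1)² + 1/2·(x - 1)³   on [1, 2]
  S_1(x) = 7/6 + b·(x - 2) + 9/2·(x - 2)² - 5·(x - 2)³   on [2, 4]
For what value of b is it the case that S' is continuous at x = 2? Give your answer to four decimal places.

S_0'(x) = -7/3 + 6·(x - 1) + 3/2·(x - 1)², so S_0'(2) = 31/6. On the right, S_1'(2) = b, so b = 31/6.

5.1667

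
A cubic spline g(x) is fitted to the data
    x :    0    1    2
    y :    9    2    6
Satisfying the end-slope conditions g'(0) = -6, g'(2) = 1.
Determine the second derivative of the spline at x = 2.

-22

Let M_i = g''(x_i). Step sizes h_i = 1, 1; slopes of the chords Δ_i = (y_(i+1) - y_i)/h_i = -7, 4.
  1·M_0 + 4·M_1 + 1·M_2 = 6(Δ_1 - Δ_0) = 66
Clamped end conditions give two more equations: 2h_0·M_0 + h_0·M_1 = 6(Δ_0 - g'(0)) = -6 and h_1·M_1 + 2h_1·M_2 = 6(g'(2) - Δ_1) = -18.
Forward elimination and back-substitution give M_0 = -16, M_1 = 26, M_2 = -22.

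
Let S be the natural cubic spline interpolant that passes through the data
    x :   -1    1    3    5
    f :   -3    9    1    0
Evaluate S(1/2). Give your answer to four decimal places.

7.9031

With σ_i denoting the second derivative at x_i, h_i = 2, 2, 2, and Δ_i = (y_(i+1) − y_i)/h_i = 6, -4, -1/2:
  2·σ_0 + 8·σ_1 + 2·σ_2 = 6(Δ_1 - Δ_0) = -60
  2·σ_1 + 8·σ_2 + 2·σ_3 = 6(Δ_2 - Δ_1) = 21
Natural end conditions: σ_0 = σ_3 = 0.
Solving: σ_0 = 0, σ_1 = -87/10, σ_2 = 24/5, σ_3 = 0.
On [-1, 1], S(x) = -3 + 89/10·(x + 1) + 0·(x + 1)² - 29/40·(x + 1)³.
With (x + 1) = 3/2: S(1/2) = 2529/320.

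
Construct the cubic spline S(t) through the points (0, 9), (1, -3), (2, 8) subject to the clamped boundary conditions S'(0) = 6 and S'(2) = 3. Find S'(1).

With M_i denoting the second derivative at x_i, h_i = 1, 1, and Δ_i = (y_(i+1) − y_i)/h_i = -12, 11:
  1·M_0 + 4·M_1 + 1·M_2 = 6(Δ_1 - Δ_0) = 138
Clamped end conditions give two more equations: 2h_0·M_0 + h_0·M_1 = 6(Δ_0 - S'(0)) = -108 and h_1·M_1 + 2h_1·M_2 = 6(S'(2) - Δ_1) = -48.
Solving the tridiagonal system: M_0 = -90, M_1 = 72, M_2 = -60.
On [1, 2], S'(t) = b_1 + 2c_1·(t - 1) + 3d_1·(t - 1)² with b_1 = Δ_1 - h_1(2M_1 + M_2)/6 = -3, c_1 = M_1/2 = 36, d_1 = (M_2 - M_1)/(6h_1) = -22. So S'(1) = -3.

-3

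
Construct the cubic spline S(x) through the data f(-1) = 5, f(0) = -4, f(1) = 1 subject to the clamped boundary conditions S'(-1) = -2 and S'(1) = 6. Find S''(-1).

-38

Write M_i for S''(x_i). With h_i = 1, 1 and divided differences Δ_i = -9, 5, the continuity of S' gives the tridiagonal system
  1·M_0 + 4·M_1 + 1·M_2 = 6(Δ_1 - Δ_0) = 84
Clamped end conditions give two more equations: 2h_0·M_0 + h_0·M_1 = 6(Δ_0 - S'(-1)) = -42 and h_1·M_1 + 2h_1·M_2 = 6(S'(1) - Δ_1) = 6.
Solving: M_0 = -38, M_1 = 34, M_2 = -14.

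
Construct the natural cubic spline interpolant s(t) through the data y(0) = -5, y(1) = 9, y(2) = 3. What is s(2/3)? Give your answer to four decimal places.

6.1852

With σ_i denoting the second derivative at x_i, h_i = 1, 1, and Δ_i = (y_(i+1) − y_i)/h_i = 14, -6:
  1·σ_0 + 4·σ_1 + 1·σ_2 = 6(Δ_1 - Δ_0) = -120
Natural end conditions: σ_0 = σ_2 = 0.
Solving: σ_0 = 0, σ_1 = -30, σ_2 = 0.
On [0, 1], s(t) = -5 + 19·t + 0·t² - 5·t³.
With t = 2/3: s(2/3) = 167/27.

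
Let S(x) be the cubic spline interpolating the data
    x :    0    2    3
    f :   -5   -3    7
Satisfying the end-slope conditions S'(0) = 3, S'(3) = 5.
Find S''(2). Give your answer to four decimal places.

16.6667

Write m_i for S''(x_i). With h_i = 2, 1 and divided differences Δ_i = 1, 10, the continuity of S' gives the tridiagonal system
  2·m_0 + 6·m_1 + 1·m_2 = 6(Δ_1 - Δ_0) = 54
Clamped end conditions give two more equations: 2h_0·m_0 + h_0·m_1 = 6(Δ_0 - S'(0)) = -12 and h_1·m_1 + 2h_1·m_2 = 6(S'(3) - Δ_1) = -30.
Solving: m_0 = -34/3, m_1 = 50/3, m_2 = -70/3.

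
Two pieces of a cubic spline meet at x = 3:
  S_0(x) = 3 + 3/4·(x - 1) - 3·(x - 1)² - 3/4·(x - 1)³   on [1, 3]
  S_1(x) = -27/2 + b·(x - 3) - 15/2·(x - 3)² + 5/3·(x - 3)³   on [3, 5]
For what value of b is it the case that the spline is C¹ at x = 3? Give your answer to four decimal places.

S_0'(x) = 3/4 - 6·(x - 1) - 9/4·(x - 1)², so S_0'(3) = -81/4. On the right, S_1'(3) = b, so b = -81/4.

-20.2500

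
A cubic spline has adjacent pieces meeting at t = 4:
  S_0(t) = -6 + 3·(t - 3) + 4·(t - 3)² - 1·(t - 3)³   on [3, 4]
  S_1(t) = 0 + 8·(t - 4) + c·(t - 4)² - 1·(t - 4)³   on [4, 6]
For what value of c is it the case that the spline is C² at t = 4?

S_0''(t) = 8 - 6·(t - 3), so S_0''(4) = 2. On the right, S_1''(4) = 2c, so c = 1.

1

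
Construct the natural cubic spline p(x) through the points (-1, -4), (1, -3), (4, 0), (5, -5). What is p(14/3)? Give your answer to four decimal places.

Put m_i = p'' at the i-th knot. Here h = (2, 3, 1) and Δ = (1/2, 1, -5), so the interior equations h_(i-1)·m_(i-1) + 2(h_(i-1)+h_i)·m_i + h_i·m_(i+1) = 6(Δ_i − Δ_(i-1)) read
  2·m_0 + 10·m_1 + 3·m_2 = 6(Δ_1 - Δ_0) = 3
  3·m_1 + 8·m_2 + 1·m_3 = 6(Δ_2 - Δ_1) = -36
Natural end conditions: m_0 = m_3 = 0.
Forward elimination and back-substitution give m_0 = 0, m_1 = 132/71, m_2 = -369/71, m_3 = 0.
On [4, 5], p(x) = 0 - 232/71·(x - 4) - 369/142·(x - 4)² + 123/142·(x - 4)³.
With (x - 4) = 2/3: p(14/3) = -1966/639.

-3.0767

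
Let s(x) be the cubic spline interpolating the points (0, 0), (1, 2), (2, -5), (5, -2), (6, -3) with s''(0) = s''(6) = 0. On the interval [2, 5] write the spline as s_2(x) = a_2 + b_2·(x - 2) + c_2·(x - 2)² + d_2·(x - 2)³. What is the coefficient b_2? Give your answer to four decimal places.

Let m_i = s''(x_i). Step sizes h_i = 1, 1, 3, 1; slopes of the chords Δ_i = (y_(i+1) - y_i)/h_i = 2, -7, 1, -1.
  1·m_0 + 4·m_1 + 1·m_2 = 6(Δ_1 - Δ_0) = -54
  1·m_1 + 8·m_2 + 3·m_3 = 6(Δ_2 - Δ_1) = 48
  3·m_2 + 8·m_3 + 1·m_4 = 6(Δ_3 - Δ_2) = -12
Natural end conditions: m_0 = m_4 = 0.
Forward elimination and back-substitution give m_0 = 0, m_1 = -1695/106, m_2 = 528/53, m_3 = -555/106, m_4 = 0.
On [2, 5], with s_2(x) = a_2 + b_2·(x - 2) + c_2·(x - 2)² + d_2·(x - 2)³: c_2 = m_2/2 = 264/53, d_2 = (m_3 - m_2)/(6h_2) = -179/212, b_2 = Δ_2 - h_2(2m_2 + m_3)/6 = -1345/212.

-6.3443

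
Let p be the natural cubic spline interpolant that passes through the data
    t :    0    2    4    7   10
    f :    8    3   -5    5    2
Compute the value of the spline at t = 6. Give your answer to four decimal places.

Put σ_i = p'' at the i-th knot. Here h = (2, 2, 3, 3) and Δ = (-5/2, -4, 10/3, -1), so the interior equations h_(i-1)·σ_(i-1) + 2(h_(i-1)+h_i)·σ_i + h_i·σ_(i+1) = 6(Δ_i − Δ_(i-1)) read
  2·σ_0 + 8·σ_1 + 2·σ_2 = 6(Δ_1 - Δ_0) = -9
  2·σ_1 + 10·σ_2 + 3·σ_3 = 6(Δ_2 - Δ_1) = 44
  3·σ_2 + 12·σ_3 + 3·σ_4 = 6(Δ_3 - Δ_2) = -26
Natural end conditions: σ_0 = σ_4 = 0.
Forward elimination and back-substitution give σ_0 = 0, σ_1 = -737/280, σ_2 = 211/35, σ_3 = -1543/420, σ_4 = 0.
On [4, 7], p(t) = -5 - 103/120·(t - 4) + 211/70·(t - 4)² - 815/1512·(t - 4)³.
With (t - 4) = 2: p(6) = 3887/3780.

1.0283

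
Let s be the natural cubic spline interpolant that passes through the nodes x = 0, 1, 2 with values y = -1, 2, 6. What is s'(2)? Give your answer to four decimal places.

4.2500

Write M_i for s''(x_i). With h_i = 1, 1 and divided differences Δ_i = 3, 4, the continuity of s' gives the tridiagonal system
  1·M_0 + 4·M_1 + 1·M_2 = 6(Δ_1 - Δ_0) = 6
Natural end conditions: M_0 = M_2 = 0.
Hence M_0 = 0, M_1 = 3/2, M_2 = 0.
On [1, 2], s'(x) = b_1 + 2c_1·(x - 1) + 3d_1·(x - 1)² with b_1 = Δ_1 - h_1(2M_1 + M_2)/6 = 7/2, c_1 = M_1/2 = 3/4, d_1 = (M_2 - M_1)/(6h_1) = -1/4. So s'(2) = 17/4.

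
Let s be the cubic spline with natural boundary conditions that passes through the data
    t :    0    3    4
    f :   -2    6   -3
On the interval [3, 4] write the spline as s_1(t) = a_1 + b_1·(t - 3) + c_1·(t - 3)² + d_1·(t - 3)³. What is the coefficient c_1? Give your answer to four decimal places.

Let σ_i = s''(x_i). Step sizes h_i = 3, 1; slopes of the chords Δ_i = (y_(i+1) - y_i)/h_i = 8/3, -9.
  3·σ_0 + 8·σ_1 + 1·σ_2 = 6(Δ_1 - Δ_0) = -70
Natural end conditions: σ_0 = σ_2 = 0.
Solving the tridiagonal system: σ_0 = 0, σ_1 = -35/4, σ_2 = 0.
On [3, 4], with s_1(t) = a_1 + b_1·(t - 3) + c_1·(t - 3)² + d_1·(t - 3)³: c_1 = σ_1/2 = -35/8, d_1 = (σ_2 - σ_1)/(6h_1) = 35/24, b_1 = Δ_1 - h_1(2σ_1 + σ_2)/6 = -73/12.

-4.3750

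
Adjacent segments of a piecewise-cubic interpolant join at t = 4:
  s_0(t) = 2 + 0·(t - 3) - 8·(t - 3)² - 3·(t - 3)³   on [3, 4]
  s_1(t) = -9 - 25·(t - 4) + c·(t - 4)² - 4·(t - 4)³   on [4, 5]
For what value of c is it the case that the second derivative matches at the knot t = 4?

s_0''(t) = -16 - 18·(t - 3), so s_0''(4) = -34. On the right, s_1''(4) = 2c, so c = -17.

-17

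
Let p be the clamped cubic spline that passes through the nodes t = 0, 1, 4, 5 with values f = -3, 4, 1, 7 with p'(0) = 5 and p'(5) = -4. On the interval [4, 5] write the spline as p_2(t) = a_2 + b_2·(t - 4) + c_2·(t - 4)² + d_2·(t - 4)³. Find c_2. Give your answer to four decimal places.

Write σ_i for p''(x_i). With h_i = 1, 3, 1 and divided differences Δ_i = 7, -1, 6, the continuity of p' gives the tridiagonal system
  1·σ_0 + 8·σ_1 + 3·σ_2 = 6(Δ_1 - Δ_0) = -48
  3·σ_1 + 8·σ_2 + 1·σ_3 = 6(Δ_2 - Δ_1) = 42
Clamped end conditions give two more equations: 2h_0·σ_0 + h_0·σ_1 = 6(Δ_0 - p'(0)) = 12 and h_2·σ_2 + 2h_2·σ_3 = 6(p'(5) - Δ_2) = -60.
Forward elimination and back-substitution give σ_0 = 88/7, σ_1 = -92/7, σ_2 = 104/7, σ_3 = -262/7.
On [4, 5], with p_2(t) = a_2 + b_2·(t - 4) + c_2·(t - 4)² + d_2·(t - 4)³: c_2 = σ_2/2 = 52/7, d_2 = (σ_3 - σ_2)/(6h_2) = -61/7, b_2 = Δ_2 - h_2(2σ_2 + σ_3)/6 = 51/7.

7.4286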